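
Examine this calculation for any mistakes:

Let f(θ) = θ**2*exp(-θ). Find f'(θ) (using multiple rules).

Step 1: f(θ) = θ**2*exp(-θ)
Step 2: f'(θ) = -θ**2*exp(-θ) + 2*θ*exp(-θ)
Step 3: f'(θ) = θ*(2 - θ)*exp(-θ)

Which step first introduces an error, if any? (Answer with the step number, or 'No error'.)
No error

All steps in this derivation are correct.
The final answer f'(θ) = θ*(2 - θ)*exp(-θ) is valid.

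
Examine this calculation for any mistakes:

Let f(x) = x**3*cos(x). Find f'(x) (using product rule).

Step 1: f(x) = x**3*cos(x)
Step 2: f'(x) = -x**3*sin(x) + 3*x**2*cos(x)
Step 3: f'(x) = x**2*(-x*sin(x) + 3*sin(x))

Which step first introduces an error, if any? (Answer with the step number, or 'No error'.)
Step 3

Step 3 is incorrect due to a wrong trig function.
The step shows: x**2*(-x*sin(x) + 3*sin(x))
The correct value should be: x**2*(-x*sin(x) + 3*cos(x))

Explanation: cos(x) was incorrectly written as sin(x): the term x**2*(-x*sin(x) + 3*cos(x)) was incorrectly written as x**2*(-x*sin(x) + 3*sin(x))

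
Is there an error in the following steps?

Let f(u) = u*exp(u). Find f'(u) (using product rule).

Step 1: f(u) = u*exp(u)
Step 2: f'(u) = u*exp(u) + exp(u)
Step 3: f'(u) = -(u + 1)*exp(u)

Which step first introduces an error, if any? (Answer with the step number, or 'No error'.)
Step 3

Step 3 is incorrect due to a sign flip.
The step shows: -(u + 1)*exp(u)
The correct value should be: (u + 1)*exp(u)

Explanation: The sign of the whole expression was flipped: the term (u + 1)*exp(u) was incorrectly written as -(u + 1)*exp(u)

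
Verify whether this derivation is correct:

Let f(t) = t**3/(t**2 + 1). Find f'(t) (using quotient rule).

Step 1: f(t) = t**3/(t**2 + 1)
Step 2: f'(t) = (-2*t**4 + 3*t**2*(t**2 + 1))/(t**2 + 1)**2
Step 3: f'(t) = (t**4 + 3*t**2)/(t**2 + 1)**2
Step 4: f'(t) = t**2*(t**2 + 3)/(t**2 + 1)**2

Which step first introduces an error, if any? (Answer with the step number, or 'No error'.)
No error

All steps in this derivation are correct.
The final answer f'(t) = t**2*(t**2 + 3)/(t**2 + 1)**2 is valid.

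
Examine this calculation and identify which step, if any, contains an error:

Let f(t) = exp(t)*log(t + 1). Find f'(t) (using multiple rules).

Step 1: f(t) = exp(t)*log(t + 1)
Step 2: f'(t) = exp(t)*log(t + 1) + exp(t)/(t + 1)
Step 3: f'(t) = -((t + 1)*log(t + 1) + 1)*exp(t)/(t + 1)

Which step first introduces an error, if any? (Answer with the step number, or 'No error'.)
Step 3

Step 3 is incorrect due to a sign flip.
The step shows: -((t + 1)*log(t + 1) + 1)*exp(t)/(t + 1)
The correct value should be: ((t + 1)*log(t + 1) + 1)*exp(t)/(t + 1)

Explanation: The sign of the whole expression was flipped: the term ((t + 1)*log(t + 1) + 1)*exp(t)/(t + 1) was incorrectly written as -((t + 1)*log(t + 1) + 1)*exp(t)/(t + 1)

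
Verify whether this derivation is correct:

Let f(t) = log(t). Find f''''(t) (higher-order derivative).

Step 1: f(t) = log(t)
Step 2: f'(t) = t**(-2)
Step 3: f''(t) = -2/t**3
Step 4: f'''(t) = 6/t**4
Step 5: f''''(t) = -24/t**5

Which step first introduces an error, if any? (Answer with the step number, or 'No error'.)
Step 2

Step 2 is incorrect due to a wrong exponent.
The step shows: t**(-2)
The correct value should be: 1/t

Explanation: The exponent -1 on t was incorrectly written as -2: the term 1/t was incorrectly written as t**(-2)
The later steps are derived from this incorrect expression, so the error originates in Step 2.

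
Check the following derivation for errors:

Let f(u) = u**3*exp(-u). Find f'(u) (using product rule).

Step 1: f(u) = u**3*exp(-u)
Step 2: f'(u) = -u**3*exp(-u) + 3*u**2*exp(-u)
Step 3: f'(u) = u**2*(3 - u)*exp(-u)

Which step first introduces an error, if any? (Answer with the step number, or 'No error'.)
No error

All steps in this derivation are correct.
The final answer f'(u) = u**2*(3 - u)*exp(-u) is valid.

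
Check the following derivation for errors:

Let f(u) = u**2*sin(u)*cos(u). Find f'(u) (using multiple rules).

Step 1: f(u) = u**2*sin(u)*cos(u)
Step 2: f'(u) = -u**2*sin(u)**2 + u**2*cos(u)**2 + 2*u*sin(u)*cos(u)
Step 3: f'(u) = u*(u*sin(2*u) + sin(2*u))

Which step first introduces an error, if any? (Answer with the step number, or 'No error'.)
Step 3

Step 3 is incorrect due to a wrong trig function.
The step shows: u*(u*sin(2*u) + sin(2*u))
The correct value should be: u*(u*cos(2*u) + sin(2*u))

Explanation: cos(2*u) was incorrectly written as sin(2*u): the term u*(u*cos(2*u) + sin(2*u)) was incorrectly written as u*(u*sin(2*u) + sin(2*u))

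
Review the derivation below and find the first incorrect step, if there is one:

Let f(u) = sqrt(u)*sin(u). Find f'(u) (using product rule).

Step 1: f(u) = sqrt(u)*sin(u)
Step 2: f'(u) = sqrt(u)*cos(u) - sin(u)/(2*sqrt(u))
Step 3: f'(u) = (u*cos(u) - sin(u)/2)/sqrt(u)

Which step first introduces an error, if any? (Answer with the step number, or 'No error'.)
Step 2

Step 2 is incorrect due to a sign flip.
The step shows: sqrt(u)*cos(u) - sin(u)/(2*sqrt(u))
The correct value should be: sqrt(u)*cos(u) + sin(u)/(2*sqrt(u))

Explanation: The sign of one term was flipped: the term sin(u)/(2*sqrt(u)) was incorrectly written as -sin(u)/(2*sqrt(u))
The later steps are derived from this incorrect expression, so the error originates in Step 2.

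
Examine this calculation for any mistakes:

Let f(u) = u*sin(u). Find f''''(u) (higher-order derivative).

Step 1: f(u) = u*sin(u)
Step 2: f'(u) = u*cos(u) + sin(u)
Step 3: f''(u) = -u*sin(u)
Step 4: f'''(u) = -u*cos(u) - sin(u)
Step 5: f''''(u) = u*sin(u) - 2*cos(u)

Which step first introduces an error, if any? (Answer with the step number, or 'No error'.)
Step 3

Step 3 is incorrect due to a dropped term.
The step shows: -u*sin(u)
The correct value should be: -u*sin(u) + 2*cos(u)

Explanation: A term was dropped: the term 2*cos(u) was incorrectly omitted
The later steps are derived from this incorrect expression, so the error originates in Step 3.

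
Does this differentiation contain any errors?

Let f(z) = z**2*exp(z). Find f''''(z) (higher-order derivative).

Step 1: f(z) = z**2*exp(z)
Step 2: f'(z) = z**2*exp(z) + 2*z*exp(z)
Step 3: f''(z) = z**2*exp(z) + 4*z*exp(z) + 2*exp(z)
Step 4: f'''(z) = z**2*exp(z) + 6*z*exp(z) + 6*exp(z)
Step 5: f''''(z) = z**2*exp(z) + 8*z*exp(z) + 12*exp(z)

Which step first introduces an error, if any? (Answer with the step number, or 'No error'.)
No error

All steps in this derivation are correct.
The final answer f''''(z) = z**2*exp(z) + 8*z*exp(z) + 12*exp(z) is valid.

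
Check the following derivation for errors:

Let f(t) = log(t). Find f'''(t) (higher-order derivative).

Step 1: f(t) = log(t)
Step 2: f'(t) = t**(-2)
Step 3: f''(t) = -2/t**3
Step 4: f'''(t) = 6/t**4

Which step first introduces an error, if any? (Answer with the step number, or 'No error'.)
Step 2

Step 2 is incorrect due to a wrong exponent.
The step shows: t**(-2)
The correct value should be: 1/t

Explanation: The exponent -1 on t was incorrectly written as -2: the term 1/t was incorrectly written as t**(-2)
The later steps are derived from this incorrect expression, so the error originates in Step 2.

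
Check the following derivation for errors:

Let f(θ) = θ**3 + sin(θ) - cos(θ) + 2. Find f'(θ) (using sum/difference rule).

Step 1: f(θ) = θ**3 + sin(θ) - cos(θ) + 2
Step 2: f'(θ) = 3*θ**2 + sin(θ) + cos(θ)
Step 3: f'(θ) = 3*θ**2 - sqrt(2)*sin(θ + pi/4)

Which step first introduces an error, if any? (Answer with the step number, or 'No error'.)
Step 3

Step 3 is incorrect due to a sign flip.
The step shows: 3*θ**2 - sqrt(2)*sin(θ + pi/4)
The correct value should be: 3*θ**2 + sqrt(2)*sin(θ + pi/4)

Explanation: The sign of one term was flipped: the term sqrt(2)*sin(θ + pi/4) was incorrectly written as -sqrt(2)*sin(θ + pi/4)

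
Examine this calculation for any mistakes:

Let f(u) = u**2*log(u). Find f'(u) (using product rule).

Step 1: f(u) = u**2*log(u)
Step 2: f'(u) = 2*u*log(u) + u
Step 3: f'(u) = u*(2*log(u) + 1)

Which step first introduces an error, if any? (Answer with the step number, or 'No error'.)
No error

All steps in this derivation are correct.
The final answer f'(u) = u*(2*log(u) + 1) is valid.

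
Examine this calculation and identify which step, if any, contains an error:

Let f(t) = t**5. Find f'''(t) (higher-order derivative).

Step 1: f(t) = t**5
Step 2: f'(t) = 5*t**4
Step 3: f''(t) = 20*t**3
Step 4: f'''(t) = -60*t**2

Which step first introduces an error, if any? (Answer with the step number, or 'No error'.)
Step 4

Step 4 is incorrect due to a sign flip.
The step shows: -60*t**2
The correct value should be: 60*t**2

Explanation: The sign of the whole expression was flipped: the term 60*t**2 was incorrectly written as -60*t**2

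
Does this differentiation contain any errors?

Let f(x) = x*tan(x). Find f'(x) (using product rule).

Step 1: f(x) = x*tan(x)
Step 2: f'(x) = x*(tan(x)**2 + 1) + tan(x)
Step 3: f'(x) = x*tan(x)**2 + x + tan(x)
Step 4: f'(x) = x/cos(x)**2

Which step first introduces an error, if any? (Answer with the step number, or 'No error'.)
Step 4

Step 4 is incorrect due to a dropped term.
The step shows: x/cos(x)**2
The correct value should be: x/cos(x)**2 + tan(x)

Explanation: A term was dropped: the term tan(x) was incorrectly omitted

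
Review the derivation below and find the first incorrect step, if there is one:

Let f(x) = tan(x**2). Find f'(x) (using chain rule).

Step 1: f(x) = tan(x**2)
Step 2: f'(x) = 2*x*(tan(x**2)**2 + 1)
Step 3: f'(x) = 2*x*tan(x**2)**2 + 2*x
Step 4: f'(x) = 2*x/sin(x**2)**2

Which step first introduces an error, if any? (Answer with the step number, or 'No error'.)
Step 4

Step 4 is incorrect due to a wrong trig function.
The step shows: 2*x/sin(x**2)**2
The correct value should be: 2*x/cos(x**2)**2

Explanation: cos(x**2) was incorrectly written as sin(x**2): the term 2*x/cos(x**2)**2 was incorrectly written as 2*x/sin(x**2)**2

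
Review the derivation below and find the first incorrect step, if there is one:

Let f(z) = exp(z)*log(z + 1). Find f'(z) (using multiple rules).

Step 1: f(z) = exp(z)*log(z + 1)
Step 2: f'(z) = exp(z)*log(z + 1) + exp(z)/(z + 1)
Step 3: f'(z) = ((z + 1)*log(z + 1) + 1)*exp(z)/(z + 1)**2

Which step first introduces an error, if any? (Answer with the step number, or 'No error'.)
Step 3

Step 3 is incorrect due to a wrong exponent.
The step shows: ((z + 1)*log(z + 1) + 1)*exp(z)/(z + 1)**2
The correct value should be: ((z + 1)*log(z + 1) + 1)*exp(z)/(z + 1)

Explanation: The exponent -1 on z + 1 was incorrectly written as -2: the term ((z + 1)*log(z + 1) + 1)*exp(z)/(z + 1) was incorrectly written as ((z + 1)*log(z + 1) + 1)*exp(z)/(z + 1)**2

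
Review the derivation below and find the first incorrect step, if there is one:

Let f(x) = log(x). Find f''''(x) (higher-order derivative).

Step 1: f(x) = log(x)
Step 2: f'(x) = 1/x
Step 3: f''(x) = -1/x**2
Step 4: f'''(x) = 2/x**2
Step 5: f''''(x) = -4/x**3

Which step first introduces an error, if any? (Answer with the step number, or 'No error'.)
Step 4

Step 4 is incorrect due to a wrong exponent.
The step shows: 2/x**2
The correct value should be: 2/x**3

Explanation: The exponent -3 on x was incorrectly written as -2: the term 2/x**3 was incorrectly written as 2/x**2
The later steps are derived from this incorrect expression, so the error originates in Step 4.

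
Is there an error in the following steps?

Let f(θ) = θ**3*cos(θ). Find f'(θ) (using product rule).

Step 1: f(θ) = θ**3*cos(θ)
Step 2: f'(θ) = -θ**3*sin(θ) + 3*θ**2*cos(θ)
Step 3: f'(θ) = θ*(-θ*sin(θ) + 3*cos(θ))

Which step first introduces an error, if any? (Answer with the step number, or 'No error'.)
Step 3

Step 3 is incorrect due to a wrong exponent.
The step shows: θ*(-θ*sin(θ) + 3*cos(θ))
The correct value should be: θ**2*(-θ*sin(θ) + 3*cos(θ))

Explanation: The exponent 2 on θ was incorrectly written as 1: the term θ**2*(-θ*sin(θ) + 3*cos(θ)) was incorrectly written as θ*(-θ*sin(θ) + 3*cos(θ))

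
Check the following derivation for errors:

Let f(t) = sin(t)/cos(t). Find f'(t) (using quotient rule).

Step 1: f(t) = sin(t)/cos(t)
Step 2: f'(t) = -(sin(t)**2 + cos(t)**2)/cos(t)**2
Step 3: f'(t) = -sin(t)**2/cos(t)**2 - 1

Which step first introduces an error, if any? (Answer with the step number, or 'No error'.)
Step 2

Step 2 is incorrect due to a sign flip.
The step shows: -(sin(t)**2 + cos(t)**2)/cos(t)**2
The correct value should be: (sin(t)**2 + cos(t)**2)/cos(t)**2

Explanation: The sign of the whole expression was flipped: the term (sin(t)**2 + cos(t)**2)/cos(t)**2 was incorrectly written as -(sin(t)**2 + cos(t)**2)/cos(t)**2
The later steps are derived from this incorrect expression, so the error originates in Step 2.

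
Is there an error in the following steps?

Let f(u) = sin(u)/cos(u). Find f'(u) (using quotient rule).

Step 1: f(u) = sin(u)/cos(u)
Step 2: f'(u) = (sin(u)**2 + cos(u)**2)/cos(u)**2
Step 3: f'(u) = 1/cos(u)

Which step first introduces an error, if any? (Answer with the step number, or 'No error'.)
Step 3

Step 3 is incorrect due to a wrong exponent.
The step shows: 1/cos(u)
The correct value should be: cos(u)**(-2)

Explanation: The exponent -2 on cos(u) was incorrectly written as -1: the term cos(u)**(-2) was incorrectly written as 1/cos(u)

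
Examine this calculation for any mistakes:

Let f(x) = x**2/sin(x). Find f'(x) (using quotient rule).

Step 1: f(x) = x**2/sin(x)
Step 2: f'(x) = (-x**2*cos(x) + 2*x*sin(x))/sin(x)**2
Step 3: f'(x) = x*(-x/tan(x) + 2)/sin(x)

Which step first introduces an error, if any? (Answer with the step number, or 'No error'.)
No error

All steps in this derivation are correct.
The final answer f'(x) = x*(-x/tan(x) + 2)/sin(x) is valid.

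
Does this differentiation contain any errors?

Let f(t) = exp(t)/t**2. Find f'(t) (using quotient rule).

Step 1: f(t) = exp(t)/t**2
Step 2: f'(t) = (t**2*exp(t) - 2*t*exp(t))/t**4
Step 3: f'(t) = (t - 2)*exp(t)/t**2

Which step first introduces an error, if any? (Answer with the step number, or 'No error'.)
Step 3

Step 3 is incorrect due to a wrong exponent.
The step shows: (t - 2)*exp(t)/t**2
The correct value should be: (t - 2)*exp(t)/t**3

Explanation: The exponent -3 on t was incorrectly written as -2: the term (t - 2)*exp(t)/t**3 was incorrectly written as (t - 2)*exp(t)/t**2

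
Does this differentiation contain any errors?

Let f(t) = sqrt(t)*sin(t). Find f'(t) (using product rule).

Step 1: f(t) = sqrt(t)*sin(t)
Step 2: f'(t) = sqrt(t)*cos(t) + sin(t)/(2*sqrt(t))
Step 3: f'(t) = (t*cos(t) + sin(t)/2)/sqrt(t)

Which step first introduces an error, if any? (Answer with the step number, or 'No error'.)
No error

All steps in this derivation are correct.
The final answer f'(t) = (t*cos(t) + sin(t)/2)/sqrt(t) is valid.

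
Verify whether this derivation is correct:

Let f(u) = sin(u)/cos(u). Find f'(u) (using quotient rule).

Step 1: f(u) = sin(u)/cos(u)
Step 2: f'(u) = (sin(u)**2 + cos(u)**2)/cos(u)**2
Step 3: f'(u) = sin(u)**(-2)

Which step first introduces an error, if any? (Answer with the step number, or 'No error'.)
Step 3

Step 3 is incorrect due to a wrong trig function.
The step shows: sin(u)**(-2)
The correct value should be: cos(u)**(-2)

Explanation: cos(u) was incorrectly written as sin(u): the term cos(u)**(-2) was incorrectly written as sin(u)**(-2)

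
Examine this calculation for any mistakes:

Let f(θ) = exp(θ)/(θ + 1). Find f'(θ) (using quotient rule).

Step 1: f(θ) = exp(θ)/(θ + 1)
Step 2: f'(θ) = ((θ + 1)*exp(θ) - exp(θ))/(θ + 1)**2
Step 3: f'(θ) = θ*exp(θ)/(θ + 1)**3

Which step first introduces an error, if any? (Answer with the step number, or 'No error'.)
Step 3

Step 3 is incorrect due to a wrong exponent.
The step shows: θ*exp(θ)/(θ + 1)**3
The correct value should be: θ*exp(θ)/(θ + 1)**2

Explanation: The exponent -2 on θ + 1 was incorrectly written as -3: the term θ*exp(θ)/(θ + 1)**2 was incorrectly written as θ*exp(θ)/(θ + 1)**3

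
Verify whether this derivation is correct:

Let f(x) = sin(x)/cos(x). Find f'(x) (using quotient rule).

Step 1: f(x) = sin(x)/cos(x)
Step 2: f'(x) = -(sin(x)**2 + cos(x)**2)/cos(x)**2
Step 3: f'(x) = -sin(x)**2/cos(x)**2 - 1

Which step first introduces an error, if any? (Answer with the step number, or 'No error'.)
Step 2

Step 2 is incorrect due to a sign flip.
The step shows: -(sin(x)**2 + cos(x)**2)/cos(x)**2
The correct value should be: (sin(x)**2 + cos(x)**2)/cos(x)**2

Explanation: The sign of the whole expression was flipped: the term (sin(x)**2 + cos(x)**2)/cos(x)**2 was incorrectly written as -(sin(x)**2 + cos(x)**2)/cos(x)**2
The later steps are derived from this incorrect expression, so the error originates in Step 2.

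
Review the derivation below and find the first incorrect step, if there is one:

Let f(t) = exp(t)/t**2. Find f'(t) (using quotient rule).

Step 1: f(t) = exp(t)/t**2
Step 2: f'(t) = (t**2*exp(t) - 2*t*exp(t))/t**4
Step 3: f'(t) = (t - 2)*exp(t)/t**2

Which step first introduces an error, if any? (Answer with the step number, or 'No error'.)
Step 3

Step 3 is incorrect due to a wrong exponent.
The step shows: (t - 2)*exp(t)/t**2
The correct value should be: (t - 2)*exp(t)/t**3

Explanation: The exponent -3 on t was incorrectly written as -2: the term (t - 2)*exp(t)/t**3 was incorrectly written as (t - 2)*exp(t)/t**2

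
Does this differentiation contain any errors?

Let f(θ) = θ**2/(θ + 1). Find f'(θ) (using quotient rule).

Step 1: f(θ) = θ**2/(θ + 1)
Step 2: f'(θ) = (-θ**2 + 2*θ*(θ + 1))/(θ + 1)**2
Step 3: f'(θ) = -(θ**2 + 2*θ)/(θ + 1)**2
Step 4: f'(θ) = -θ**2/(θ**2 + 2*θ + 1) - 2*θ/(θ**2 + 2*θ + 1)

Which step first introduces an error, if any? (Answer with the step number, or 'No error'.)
Step 3

Step 3 is incorrect due to a sign flip.
The step shows: -(θ**2 + 2*θ)/(θ + 1)**2
The correct value should be: (θ**2 + 2*θ)/(θ + 1)**2

Explanation: The sign of the whole expression was flipped: the term (θ**2 + 2*θ)/(θ + 1)**2 was incorrectly written as -(θ**2 + 2*θ)/(θ + 1)**2
The later steps are derived from this incorrect expression, so the error originates in Step 3.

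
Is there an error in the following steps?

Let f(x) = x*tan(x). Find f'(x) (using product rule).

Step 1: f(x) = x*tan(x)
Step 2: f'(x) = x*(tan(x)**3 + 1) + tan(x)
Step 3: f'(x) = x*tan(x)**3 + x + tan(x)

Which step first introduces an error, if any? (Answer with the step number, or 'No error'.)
Step 2

Step 2 is incorrect due to a wrong exponent.
The step shows: x*(tan(x)**3 + 1) + tan(x)
The correct value should be: x*(tan(x)**2 + 1) + tan(x)

Explanation: The exponent 2 on tan(x) was incorrectly written as 3: the term x*(tan(x)**2 + 1) was incorrectly written as x*(tan(x)**3 + 1)
The later steps are derived from this incorrect expression, so the error originates in Step 2.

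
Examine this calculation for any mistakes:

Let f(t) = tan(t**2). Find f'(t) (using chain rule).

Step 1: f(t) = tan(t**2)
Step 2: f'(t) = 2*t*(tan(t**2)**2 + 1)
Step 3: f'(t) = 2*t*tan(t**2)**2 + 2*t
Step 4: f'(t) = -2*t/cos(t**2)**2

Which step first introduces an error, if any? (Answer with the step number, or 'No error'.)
Step 4

Step 4 is incorrect due to a sign flip.
The step shows: -2*t/cos(t**2)**2
The correct value should be: 2*t/cos(t**2)**2

Explanation: The sign of the whole expression was flipped: the term 2*t/cos(t**2)**2 was incorrectly written as -2*t/cos(t**2)**2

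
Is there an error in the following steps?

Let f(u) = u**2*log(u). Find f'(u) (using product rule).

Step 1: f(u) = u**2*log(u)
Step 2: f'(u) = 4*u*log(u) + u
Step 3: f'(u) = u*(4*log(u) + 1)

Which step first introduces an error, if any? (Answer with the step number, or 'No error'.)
Step 2

Step 2 is incorrect due to a wrong coefficient.
The step shows: 4*u*log(u) + u
The correct value should be: 2*u*log(u) + u

Explanation: The coefficient 2 was incorrectly written as 4: the term 2*u*log(u) was incorrectly written as 4*u*log(u)
The later steps are derived from this incorrect expression, so the error originates in Step 2.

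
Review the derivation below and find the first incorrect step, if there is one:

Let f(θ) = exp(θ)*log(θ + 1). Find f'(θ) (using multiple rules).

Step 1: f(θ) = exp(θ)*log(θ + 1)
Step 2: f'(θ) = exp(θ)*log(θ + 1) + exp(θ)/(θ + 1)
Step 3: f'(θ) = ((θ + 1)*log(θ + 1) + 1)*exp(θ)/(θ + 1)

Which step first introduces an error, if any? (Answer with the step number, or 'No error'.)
No error

All steps in this derivation are correct.
The final answer f'(θ) = ((θ + 1)*log(θ + 1) + 1)*exp(θ)/(θ + 1) is valid.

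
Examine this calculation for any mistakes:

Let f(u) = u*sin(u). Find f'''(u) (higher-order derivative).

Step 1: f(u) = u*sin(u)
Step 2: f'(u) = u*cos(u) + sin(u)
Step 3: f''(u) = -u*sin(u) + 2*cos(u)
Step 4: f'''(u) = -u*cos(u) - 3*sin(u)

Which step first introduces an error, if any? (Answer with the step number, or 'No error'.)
No error

All steps in this derivation are correct.
The final answer f'''(u) = -u*cos(u) - 3*sin(u) is valid.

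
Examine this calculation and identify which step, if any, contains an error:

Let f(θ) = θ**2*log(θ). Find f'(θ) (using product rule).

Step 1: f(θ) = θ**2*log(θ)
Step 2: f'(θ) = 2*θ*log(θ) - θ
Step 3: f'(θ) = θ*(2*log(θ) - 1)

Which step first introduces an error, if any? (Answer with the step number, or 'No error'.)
Step 2

Step 2 is incorrect due to a sign flip.
The step shows: 2*θ*log(θ) - θ
The correct value should be: 2*θ*log(θ) + θ

Explanation: The sign of one term was flipped: the term θ was incorrectly written as -θ
The later steps are derived from this incorrect expression, so the error originates in Step 2.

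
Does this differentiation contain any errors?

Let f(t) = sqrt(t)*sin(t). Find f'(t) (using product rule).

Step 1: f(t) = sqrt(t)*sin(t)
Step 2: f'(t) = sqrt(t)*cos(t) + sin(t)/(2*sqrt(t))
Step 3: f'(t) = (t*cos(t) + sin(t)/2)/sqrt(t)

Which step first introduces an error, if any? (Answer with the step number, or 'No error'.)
No error

All steps in this derivation are correct.
The final answer f'(t) = (t*cos(t) + sin(t)/2)/sqrt(t) is valid.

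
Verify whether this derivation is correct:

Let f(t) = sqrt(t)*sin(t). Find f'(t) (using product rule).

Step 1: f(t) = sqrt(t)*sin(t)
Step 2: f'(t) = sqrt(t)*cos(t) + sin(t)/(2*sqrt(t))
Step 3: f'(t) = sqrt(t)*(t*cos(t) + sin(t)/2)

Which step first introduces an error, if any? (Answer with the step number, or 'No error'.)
Step 3

Step 3 is incorrect due to a wrong exponent.
The step shows: sqrt(t)*(t*cos(t) + sin(t)/2)
The correct value should be: (t*cos(t) + sin(t)/2)/sqrt(t)

Explanation: The exponent -1/2 on t was incorrectly written as 1/2: the term (t*cos(t) + sin(t)/2)/sqrt(t) was incorrectly written as sqrt(t)*(t*cos(t) + sin(t)/2)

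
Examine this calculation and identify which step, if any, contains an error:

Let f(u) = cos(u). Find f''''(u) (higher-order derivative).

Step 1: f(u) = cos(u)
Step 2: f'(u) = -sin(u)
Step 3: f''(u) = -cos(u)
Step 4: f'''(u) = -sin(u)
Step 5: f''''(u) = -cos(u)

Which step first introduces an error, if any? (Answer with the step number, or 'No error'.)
Step 4

Step 4 is incorrect due to a sign flip.
The step shows: -sin(u)
The correct value should be: sin(u)

Explanation: The sign of the whole expression was flipped: the term sin(u) was incorrectly written as -sin(u)
The later steps are derived from this incorrect expression, so the error originates in Step 4.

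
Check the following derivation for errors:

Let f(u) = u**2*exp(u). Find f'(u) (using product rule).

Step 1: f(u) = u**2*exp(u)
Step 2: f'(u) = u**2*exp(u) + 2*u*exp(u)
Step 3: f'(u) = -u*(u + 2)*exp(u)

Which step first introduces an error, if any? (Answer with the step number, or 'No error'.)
Step 3

Step 3 is incorrect due to a sign flip.
The step shows: -u*(u + 2)*exp(u)
The correct value should be: u*(u + 2)*exp(u)

Explanation: The sign of the whole expression was flipped: the term u*(u + 2)*exp(u) was incorrectly written as -u*(u + 2)*exp(u)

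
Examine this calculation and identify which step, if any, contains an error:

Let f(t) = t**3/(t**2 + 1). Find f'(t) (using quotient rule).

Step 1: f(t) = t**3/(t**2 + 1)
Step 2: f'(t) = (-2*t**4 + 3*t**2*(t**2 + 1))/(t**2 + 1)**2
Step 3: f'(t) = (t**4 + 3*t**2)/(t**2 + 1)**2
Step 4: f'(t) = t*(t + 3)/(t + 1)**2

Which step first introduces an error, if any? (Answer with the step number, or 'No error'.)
Step 4

Step 4 is incorrect due to a wrong exponent.
The step shows: t*(t + 3)/(t + 1)**2
The correct value should be: t**2*(t**2 + 3)/(t**2 + 1)**2

Explanation: The exponent 2 on t was incorrectly written as 1: the term t**2*(t**2 + 3)/(t**2 + 1)**2 was incorrectly written as t*(t + 3)/(t + 1)**2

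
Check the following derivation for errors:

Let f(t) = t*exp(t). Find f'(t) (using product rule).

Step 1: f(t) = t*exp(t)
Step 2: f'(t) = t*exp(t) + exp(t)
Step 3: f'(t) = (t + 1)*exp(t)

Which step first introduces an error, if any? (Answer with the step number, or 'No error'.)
No error

All steps in this derivation are correct.
The final answer f'(t) = (t + 1)*exp(t) is valid.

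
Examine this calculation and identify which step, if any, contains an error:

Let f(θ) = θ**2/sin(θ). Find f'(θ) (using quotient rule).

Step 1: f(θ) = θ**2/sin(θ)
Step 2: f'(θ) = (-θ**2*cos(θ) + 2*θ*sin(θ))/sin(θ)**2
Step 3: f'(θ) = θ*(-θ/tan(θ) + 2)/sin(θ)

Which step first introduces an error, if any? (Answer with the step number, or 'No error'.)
No error

All steps in this derivation are correct.
The final answer f'(θ) = θ*(-θ/tan(θ) + 2)/sin(θ) is valid.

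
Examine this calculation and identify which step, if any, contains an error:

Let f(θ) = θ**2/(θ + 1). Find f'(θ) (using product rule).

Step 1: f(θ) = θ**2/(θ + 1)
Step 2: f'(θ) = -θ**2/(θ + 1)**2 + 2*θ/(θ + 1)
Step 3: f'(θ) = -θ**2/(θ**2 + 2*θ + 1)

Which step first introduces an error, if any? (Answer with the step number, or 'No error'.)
Step 3

Step 3 is incorrect due to a dropped term.
The step shows: -θ**2/(θ**2 + 2*θ + 1)
The correct value should be: -θ**2/(θ**2 + 2*θ + 1) + 2*θ/(θ + 1)

Explanation: A term was dropped: the term 2*θ/(θ + 1) was incorrectly omitted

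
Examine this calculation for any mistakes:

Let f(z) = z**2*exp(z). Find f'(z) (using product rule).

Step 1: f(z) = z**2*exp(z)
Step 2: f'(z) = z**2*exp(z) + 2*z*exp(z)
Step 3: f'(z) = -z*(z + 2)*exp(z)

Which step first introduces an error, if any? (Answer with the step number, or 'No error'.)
Step 3

Step 3 is incorrect due to a sign flip.
The step shows: -z*(z + 2)*exp(z)
The correct value should be: z*(z + 2)*exp(z)

Explanation: The sign of the whole expression was flipped: the term z*(z + 2)*exp(z) was incorrectly written as -z*(z + 2)*exp(z)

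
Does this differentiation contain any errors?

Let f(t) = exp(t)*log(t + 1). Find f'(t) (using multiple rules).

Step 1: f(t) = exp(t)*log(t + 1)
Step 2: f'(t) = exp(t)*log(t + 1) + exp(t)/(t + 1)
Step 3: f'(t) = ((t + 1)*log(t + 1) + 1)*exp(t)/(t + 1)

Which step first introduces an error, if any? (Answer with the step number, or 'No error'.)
No error

All steps in this derivation are correct.
The final answer f'(t) = ((t + 1)*log(t + 1) + 1)*exp(t)/(t + 1) is valid.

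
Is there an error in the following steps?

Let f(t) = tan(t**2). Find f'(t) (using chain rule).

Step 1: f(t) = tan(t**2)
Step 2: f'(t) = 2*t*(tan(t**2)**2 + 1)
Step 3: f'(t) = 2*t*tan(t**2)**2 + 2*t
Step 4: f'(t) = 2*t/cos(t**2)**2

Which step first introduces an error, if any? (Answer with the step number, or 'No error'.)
No error

All steps in this derivation are correct.
The final answer f'(t) = 2*t/cos(t**2)**2 is valid.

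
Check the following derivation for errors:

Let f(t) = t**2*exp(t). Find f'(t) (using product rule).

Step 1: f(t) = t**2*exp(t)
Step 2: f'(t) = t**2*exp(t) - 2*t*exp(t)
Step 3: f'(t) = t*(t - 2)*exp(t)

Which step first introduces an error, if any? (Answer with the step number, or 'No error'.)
Step 2

Step 2 is incorrect due to a sign flip.
The step shows: t**2*exp(t) - 2*t*exp(t)
The correct value should be: t**2*exp(t) + 2*t*exp(t)

Explanation: The sign of one term was flipped: the term 2*t*exp(t) was incorrectly written as -2*t*exp(t)
The later steps are derived from this incorrect expression, so the error originates in Step 2.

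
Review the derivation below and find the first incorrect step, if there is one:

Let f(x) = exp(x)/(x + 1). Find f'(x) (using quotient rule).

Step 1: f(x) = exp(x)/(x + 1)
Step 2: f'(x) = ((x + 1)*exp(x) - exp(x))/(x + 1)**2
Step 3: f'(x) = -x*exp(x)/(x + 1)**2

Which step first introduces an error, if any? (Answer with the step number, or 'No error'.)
Step 3

Step 3 is incorrect due to a sign flip.
The step shows: -x*exp(x)/(x + 1)**2
The correct value should be: x*exp(x)/(x + 1)**2

Explanation: The sign of the whole expression was flipped: the term x*exp(x)/(x + 1)**2 was incorrectly written as -x*exp(x)/(x + 1)**2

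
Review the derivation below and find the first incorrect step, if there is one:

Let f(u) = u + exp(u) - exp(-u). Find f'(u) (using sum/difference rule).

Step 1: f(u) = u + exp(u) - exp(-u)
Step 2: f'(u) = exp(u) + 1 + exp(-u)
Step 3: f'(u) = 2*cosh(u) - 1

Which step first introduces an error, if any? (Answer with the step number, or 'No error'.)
Step 3

Step 3 is incorrect due to a sign flip.
The step shows: 2*cosh(u) - 1
The correct value should be: 2*cosh(u) + 1

Explanation: The sign of one term was flipped: the term 1 was incorrectly written as -1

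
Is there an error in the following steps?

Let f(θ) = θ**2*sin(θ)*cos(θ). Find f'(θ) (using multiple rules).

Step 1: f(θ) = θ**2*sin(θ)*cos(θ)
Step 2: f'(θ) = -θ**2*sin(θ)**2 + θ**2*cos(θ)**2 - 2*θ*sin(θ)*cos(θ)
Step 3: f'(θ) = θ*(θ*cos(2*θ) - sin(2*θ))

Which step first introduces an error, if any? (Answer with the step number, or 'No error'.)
Step 2

Step 2 is incorrect due to a sign flip.
The step shows: -θ**2*sin(θ)**2 + θ**2*cos(θ)**2 - 2*θ*sin(θ)*cos(θ)
The correct value should be: -θ**2*sin(θ)**2 + θ**2*cos(θ)**2 + 2*θ*sin(θ)*cos(θ)

Explanation: The sign of one term was flipped: the term 2*θ*sin(θ)*cos(θ) was incorrectly written as -2*θ*sin(θ)*cos(θ)
The later steps are derived from this incorrect expression, so the error originates in Step 2.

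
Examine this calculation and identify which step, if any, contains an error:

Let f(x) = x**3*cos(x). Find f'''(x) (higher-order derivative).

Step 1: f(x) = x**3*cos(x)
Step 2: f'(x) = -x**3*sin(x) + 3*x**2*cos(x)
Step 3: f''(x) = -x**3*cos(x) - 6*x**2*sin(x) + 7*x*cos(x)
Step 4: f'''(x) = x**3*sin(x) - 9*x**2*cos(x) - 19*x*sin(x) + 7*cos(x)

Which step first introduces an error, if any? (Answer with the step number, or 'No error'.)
Step 3

Step 3 is incorrect due to a wrong coefficient.
The step shows: -x**3*cos(x) - 6*x**2*sin(x) + 7*x*cos(x)
The correct value should be: -x**3*cos(x) - 6*x**2*sin(x) + 6*x*cos(x)

Explanation: The coefficient 6 was incorrectly written as 7: the term 6*x*cos(x) was incorrectly written as 7*x*cos(x)
The later steps are derived from this incorrect expression, so the error originates in Step 3.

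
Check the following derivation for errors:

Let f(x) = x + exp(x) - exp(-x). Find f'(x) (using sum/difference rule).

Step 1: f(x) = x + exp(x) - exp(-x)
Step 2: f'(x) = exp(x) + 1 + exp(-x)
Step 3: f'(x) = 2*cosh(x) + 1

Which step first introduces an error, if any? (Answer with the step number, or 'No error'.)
No error

All steps in this derivation are correct.
The final answer f'(x) = 2*cosh(x) + 1 is valid.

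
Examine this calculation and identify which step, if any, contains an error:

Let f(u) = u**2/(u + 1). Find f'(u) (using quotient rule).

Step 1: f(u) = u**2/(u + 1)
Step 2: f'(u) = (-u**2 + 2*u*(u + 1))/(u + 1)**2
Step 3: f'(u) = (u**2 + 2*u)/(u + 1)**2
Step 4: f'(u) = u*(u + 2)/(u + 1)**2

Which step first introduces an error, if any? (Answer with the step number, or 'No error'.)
No error

All steps in this derivation are correct.
The final answer f'(u) = u*(u + 2)/(u + 1)**2 is valid.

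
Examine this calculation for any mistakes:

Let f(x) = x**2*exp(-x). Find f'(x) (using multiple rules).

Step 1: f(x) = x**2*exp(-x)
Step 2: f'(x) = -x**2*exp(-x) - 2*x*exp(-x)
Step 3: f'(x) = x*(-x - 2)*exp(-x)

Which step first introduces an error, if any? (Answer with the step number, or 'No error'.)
Step 2

Step 2 is incorrect due to a sign flip.
The step shows: -x**2*exp(-x) - 2*x*exp(-x)
The correct value should be: -x**2*exp(-x) + 2*x*exp(-x)

Explanation: The sign of one term was flipped: the term 2*x*exp(-x) was incorrectly written as -2*x*exp(-x)
The later steps are derived from this incorrect expression, so the error originates in Step 2.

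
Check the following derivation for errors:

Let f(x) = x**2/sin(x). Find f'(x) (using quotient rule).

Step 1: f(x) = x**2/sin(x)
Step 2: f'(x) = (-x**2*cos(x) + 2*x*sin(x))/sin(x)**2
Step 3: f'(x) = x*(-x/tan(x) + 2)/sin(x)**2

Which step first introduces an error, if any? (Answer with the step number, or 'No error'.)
Step 3

Step 3 is incorrect due to a wrong exponent.
The step shows: x*(-x/tan(x) + 2)/sin(x)**2
The correct value should be: x*(-x/tan(x) + 2)/sin(x)

Explanation: The exponent -1 on sin(x) was incorrectly written as -2: the term x*(-x/tan(x) + 2)/sin(x) was incorrectly written as x*(-x/tan(x) + 2)/sin(x)**2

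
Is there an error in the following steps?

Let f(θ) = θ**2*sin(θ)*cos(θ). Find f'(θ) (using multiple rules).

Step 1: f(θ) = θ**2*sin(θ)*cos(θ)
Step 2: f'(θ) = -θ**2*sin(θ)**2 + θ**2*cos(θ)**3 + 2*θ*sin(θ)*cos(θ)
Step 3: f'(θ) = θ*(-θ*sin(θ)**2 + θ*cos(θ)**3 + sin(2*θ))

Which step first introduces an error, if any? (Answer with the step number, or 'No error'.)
Step 2

Step 2 is incorrect due to a wrong exponent.
The step shows: -θ**2*sin(θ)**2 + θ**2*cos(θ)**3 + 2*θ*sin(θ)*cos(θ)
The correct value should be: -θ**2*sin(θ)**2 + θ**2*cos(θ)**2 + 2*θ*sin(θ)*cos(θ)

Explanation: The exponent 2 on cos(θ) was incorrectly written as 3: the term θ**2*cos(θ)**2 was incorrectly written as θ**2*cos(θ)**3
The later steps are derived from this incorrect expression, so the error originates in Step 2.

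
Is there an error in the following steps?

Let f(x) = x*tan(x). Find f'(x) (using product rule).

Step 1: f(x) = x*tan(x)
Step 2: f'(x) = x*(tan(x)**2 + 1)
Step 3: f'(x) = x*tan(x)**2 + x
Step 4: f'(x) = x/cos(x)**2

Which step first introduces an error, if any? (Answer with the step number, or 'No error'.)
Step 2

Step 2 is incorrect due to a dropped term.
The step shows: x*(tan(x)**2 + 1)
The correct value should be: x*(tan(x)**2 + 1) + tan(x)

Explanation: A term was dropped: the term tan(x) was incorrectly omitted
The later steps are derived from this incorrect expression, so the error originates in Step 2.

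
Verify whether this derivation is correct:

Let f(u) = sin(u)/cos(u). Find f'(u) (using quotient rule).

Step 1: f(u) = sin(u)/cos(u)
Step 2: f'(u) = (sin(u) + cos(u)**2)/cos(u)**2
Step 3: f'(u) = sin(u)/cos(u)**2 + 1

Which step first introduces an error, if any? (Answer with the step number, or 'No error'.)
Step 2

Step 2 is incorrect due to a wrong exponent.
The step shows: (sin(u) + cos(u)**2)/cos(u)**2
The correct value should be: (sin(u)**2 + cos(u)**2)/cos(u)**2

Explanation: The exponent 2 on sin(u) was incorrectly written as 1: the term (sin(u)**2 + cos(u)**2)/cos(u)**2 was incorrectly written as (sin(u) + cos(u)**2)/cos(u)**2
The later steps are derived from this incorrect expression, so the error originates in Step 2.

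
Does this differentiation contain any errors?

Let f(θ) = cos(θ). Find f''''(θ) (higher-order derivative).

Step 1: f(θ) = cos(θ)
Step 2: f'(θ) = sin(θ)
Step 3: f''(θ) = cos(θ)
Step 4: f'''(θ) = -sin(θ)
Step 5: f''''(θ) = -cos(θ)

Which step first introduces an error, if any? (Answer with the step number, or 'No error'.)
Step 2

Step 2 is incorrect due to a sign flip.
The step shows: sin(θ)
The correct value should be: -sin(θ)

Explanation: The sign of the whole expression was flipped: the term -sin(θ) was incorrectly written as sin(θ)
The later steps are derived from this incorrect expression, so the error originates in Step 2.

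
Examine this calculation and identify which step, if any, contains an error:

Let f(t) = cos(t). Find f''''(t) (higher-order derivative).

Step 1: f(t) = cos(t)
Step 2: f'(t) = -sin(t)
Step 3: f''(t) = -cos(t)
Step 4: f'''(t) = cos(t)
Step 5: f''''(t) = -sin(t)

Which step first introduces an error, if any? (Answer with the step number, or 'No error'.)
Step 4

Step 4 is incorrect due to a wrong trig function.
The step shows: cos(t)
The correct value should be: sin(t)

Explanation: sin(t) was incorrectly written as cos(t): the term sin(t) was incorrectly written as cos(t)
The later steps are derived from this incorrect expression, so the error originates in Step 4.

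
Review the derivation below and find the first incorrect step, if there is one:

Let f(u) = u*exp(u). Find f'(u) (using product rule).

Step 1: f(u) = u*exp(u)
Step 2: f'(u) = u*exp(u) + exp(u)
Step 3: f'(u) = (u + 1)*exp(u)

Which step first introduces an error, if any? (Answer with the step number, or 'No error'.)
No error

All steps in this derivation are correct.
The final answer f'(u) = (u + 1)*exp(u) is valid.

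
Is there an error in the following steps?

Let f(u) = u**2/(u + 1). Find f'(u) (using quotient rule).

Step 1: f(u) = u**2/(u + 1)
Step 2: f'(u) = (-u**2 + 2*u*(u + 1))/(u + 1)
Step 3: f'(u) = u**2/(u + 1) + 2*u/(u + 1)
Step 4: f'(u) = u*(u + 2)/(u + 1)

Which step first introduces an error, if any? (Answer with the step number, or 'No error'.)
Step 2

Step 2 is incorrect due to a wrong exponent.
The step shows: (-u**2 + 2*u*(u + 1))/(u + 1)
The correct value should be: (-u**2 + 2*u*(u + 1))/(u + 1)**2

Explanation: The exponent -2 on u + 1 was incorrectly written as -1: the term (-u**2 + 2*u*(u + 1))/(u + 1)**2 was incorrectly written as (-u**2 + 2*u*(u + 1))/(u + 1)
The later steps are derived from this incorrect expression, so the error originates in Step 2.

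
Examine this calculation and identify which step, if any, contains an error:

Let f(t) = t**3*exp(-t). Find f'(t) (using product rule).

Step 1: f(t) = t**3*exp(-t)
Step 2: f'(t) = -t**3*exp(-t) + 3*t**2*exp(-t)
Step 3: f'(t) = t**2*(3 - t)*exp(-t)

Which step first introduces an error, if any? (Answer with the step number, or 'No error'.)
No error

All steps in this derivation are correct.
The final answer f'(t) = t**2*(3 - t)*exp(-t) is valid.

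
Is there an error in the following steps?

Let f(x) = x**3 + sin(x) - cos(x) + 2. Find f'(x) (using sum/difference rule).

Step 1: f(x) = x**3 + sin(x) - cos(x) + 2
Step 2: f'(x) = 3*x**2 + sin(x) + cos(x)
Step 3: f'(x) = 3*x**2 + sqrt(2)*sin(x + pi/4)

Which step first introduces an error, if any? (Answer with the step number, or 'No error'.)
No error

All steps in this derivation are correct.
The final answer f'(x) = 3*x**2 + sqrt(2)*sin(x + pi/4) is valid.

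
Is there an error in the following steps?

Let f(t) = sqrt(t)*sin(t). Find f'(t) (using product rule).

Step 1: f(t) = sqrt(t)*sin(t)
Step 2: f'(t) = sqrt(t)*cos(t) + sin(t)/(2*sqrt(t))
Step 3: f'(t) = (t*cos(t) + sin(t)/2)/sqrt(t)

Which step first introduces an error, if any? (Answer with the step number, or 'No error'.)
No error

All steps in this derivation are correct.
The final answer f'(t) = (t*cos(t) + sin(t)/2)/sqrt(t) is valid.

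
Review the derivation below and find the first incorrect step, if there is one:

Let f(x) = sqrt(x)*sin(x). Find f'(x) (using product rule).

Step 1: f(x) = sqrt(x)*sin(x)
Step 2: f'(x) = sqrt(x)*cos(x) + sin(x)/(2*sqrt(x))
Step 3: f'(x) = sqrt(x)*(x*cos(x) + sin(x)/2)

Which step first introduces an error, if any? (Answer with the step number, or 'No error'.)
Step 3

Step 3 is incorrect due to a wrong exponent.
The step shows: sqrt(x)*(x*cos(x) + sin(x)/2)
The correct value should be: (x*cos(x) + sin(x)/2)/sqrt(x)

Explanation: The exponent -1/2 on x was incorrectly written as 1/2: the term (x*cos(x) + sin(x)/2)/sqrt(x) was incorrectly written as sqrt(x)*(x*cos(x) + sin(x)/2)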